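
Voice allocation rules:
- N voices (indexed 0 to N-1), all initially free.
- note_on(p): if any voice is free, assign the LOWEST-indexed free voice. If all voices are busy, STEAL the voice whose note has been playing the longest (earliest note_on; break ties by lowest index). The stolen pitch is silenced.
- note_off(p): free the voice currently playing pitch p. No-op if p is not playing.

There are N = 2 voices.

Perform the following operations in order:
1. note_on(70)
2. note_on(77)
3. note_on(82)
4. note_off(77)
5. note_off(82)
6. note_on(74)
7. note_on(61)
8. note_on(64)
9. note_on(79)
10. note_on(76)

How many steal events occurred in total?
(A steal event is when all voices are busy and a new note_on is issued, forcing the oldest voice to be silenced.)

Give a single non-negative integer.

Answer: 4

Derivation:
Op 1: note_on(70): voice 0 is free -> assigned | voices=[70 -]
Op 2: note_on(77): voice 1 is free -> assigned | voices=[70 77]
Op 3: note_on(82): all voices busy, STEAL voice 0 (pitch 70, oldest) -> assign | voices=[82 77]
Op 4: note_off(77): free voice 1 | voices=[82 -]
Op 5: note_off(82): free voice 0 | voices=[- -]
Op 6: note_on(74): voice 0 is free -> assigned | voices=[74 -]
Op 7: note_on(61): voice 1 is free -> assigned | voices=[74 61]
Op 8: note_on(64): all voices busy, STEAL voice 0 (pitch 74, oldest) -> assign | voices=[64 61]
Op 9: note_on(79): all voices busy, STEAL voice 1 (pitch 61, oldest) -> assign | voices=[64 79]
Op 10: note_on(76): all voices busy, STEAL voice 0 (pitch 64, oldest) -> assign | voices=[76 79]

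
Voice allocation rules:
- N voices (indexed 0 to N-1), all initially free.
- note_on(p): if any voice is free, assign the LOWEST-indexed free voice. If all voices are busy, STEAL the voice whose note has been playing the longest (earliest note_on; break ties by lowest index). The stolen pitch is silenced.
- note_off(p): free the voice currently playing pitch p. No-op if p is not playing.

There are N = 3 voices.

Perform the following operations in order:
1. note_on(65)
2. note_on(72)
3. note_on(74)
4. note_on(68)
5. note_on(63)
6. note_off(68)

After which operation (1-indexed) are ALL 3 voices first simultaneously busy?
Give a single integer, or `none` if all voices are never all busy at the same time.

Op 1: note_on(65): voice 0 is free -> assigned | voices=[65 - -]
Op 2: note_on(72): voice 1 is free -> assigned | voices=[65 72 -]
Op 3: note_on(74): voice 2 is free -> assigned | voices=[65 72 74]
Op 4: note_on(68): all voices busy, STEAL voice 0 (pitch 65, oldest) -> assign | voices=[68 72 74]
Op 5: note_on(63): all voices busy, STEAL voice 1 (pitch 72, oldest) -> assign | voices=[68 63 74]
Op 6: note_off(68): free voice 0 | voices=[- 63 74]

Answer: 3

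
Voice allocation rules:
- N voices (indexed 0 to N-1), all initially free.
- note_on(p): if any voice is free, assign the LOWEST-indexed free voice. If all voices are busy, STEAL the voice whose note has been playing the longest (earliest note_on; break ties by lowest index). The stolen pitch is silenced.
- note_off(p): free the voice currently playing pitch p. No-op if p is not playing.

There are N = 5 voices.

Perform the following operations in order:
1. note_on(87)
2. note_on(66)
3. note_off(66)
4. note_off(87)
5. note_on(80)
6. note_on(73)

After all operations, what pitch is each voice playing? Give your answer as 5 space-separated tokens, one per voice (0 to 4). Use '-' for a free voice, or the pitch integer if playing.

Answer: 80 73 - - -

Derivation:
Op 1: note_on(87): voice 0 is free -> assigned | voices=[87 - - - -]
Op 2: note_on(66): voice 1 is free -> assigned | voices=[87 66 - - -]
Op 3: note_off(66): free voice 1 | voices=[87 - - - -]
Op 4: note_off(87): free voice 0 | voices=[- - - - -]
Op 5: note_on(80): voice 0 is free -> assigned | voices=[80 - - - -]
Op 6: note_on(73): voice 1 is free -> assigned | voices=[80 73 - - -]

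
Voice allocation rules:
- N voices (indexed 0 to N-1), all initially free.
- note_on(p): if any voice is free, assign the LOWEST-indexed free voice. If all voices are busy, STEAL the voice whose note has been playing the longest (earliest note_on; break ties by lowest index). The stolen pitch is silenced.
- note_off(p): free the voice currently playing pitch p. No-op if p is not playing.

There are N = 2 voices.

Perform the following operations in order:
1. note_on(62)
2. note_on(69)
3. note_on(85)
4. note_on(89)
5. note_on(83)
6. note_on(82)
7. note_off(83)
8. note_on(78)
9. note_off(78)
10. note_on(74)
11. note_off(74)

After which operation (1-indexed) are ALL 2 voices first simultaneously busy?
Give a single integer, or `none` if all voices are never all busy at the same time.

Op 1: note_on(62): voice 0 is free -> assigned | voices=[62 -]
Op 2: note_on(69): voice 1 is free -> assigned | voices=[62 69]
Op 3: note_on(85): all voices busy, STEAL voice 0 (pitch 62, oldest) -> assign | voices=[85 69]
Op 4: note_on(89): all voices busy, STEAL voice 1 (pitch 69, oldest) -> assign | voices=[85 89]
Op 5: note_on(83): all voices busy, STEAL voice 0 (pitch 85, oldest) -> assign | voices=[83 89]
Op 6: note_on(82): all voices busy, STEAL voice 1 (pitch 89, oldest) -> assign | voices=[83 82]
Op 7: note_off(83): free voice 0 | voices=[- 82]
Op 8: note_on(78): voice 0 is free -> assigned | voices=[78 82]
Op 9: note_off(78): free voice 0 | voices=[- 82]
Op 10: note_on(74): voice 0 is free -> assigned | voices=[74 82]
Op 11: note_off(74): free voice 0 | voices=[- 82]

Answer: 2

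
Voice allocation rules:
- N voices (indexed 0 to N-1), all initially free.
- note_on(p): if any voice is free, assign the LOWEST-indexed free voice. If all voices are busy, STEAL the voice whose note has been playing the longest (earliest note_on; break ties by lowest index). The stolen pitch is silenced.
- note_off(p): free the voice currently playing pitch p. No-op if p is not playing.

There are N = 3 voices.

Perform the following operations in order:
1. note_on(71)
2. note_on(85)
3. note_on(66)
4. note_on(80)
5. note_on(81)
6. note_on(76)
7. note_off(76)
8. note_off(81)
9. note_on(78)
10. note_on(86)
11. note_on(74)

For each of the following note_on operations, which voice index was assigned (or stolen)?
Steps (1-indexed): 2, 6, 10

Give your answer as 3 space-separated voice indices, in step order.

Op 1: note_on(71): voice 0 is free -> assigned | voices=[71 - -]
Op 2: note_on(85): voice 1 is free -> assigned | voices=[71 85 -]
Op 3: note_on(66): voice 2 is free -> assigned | voices=[71 85 66]
Op 4: note_on(80): all voices busy, STEAL voice 0 (pitch 71, oldest) -> assign | voices=[80 85 66]
Op 5: note_on(81): all voices busy, STEAL voice 1 (pitch 85, oldest) -> assign | voices=[80 81 66]
Op 6: note_on(76): all voices busy, STEAL voice 2 (pitch 66, oldest) -> assign | voices=[80 81 76]
Op 7: note_off(76): free voice 2 | voices=[80 81 -]
Op 8: note_off(81): free voice 1 | voices=[80 - -]
Op 9: note_on(78): voice 1 is free -> assigned | voices=[80 78 -]
Op 10: note_on(86): voice 2 is free -> assigned | voices=[80 78 86]
Op 11: note_on(74): all voices busy, STEAL voice 0 (pitch 80, oldest) -> assign | voices=[74 78 86]

Answer: 1 2 2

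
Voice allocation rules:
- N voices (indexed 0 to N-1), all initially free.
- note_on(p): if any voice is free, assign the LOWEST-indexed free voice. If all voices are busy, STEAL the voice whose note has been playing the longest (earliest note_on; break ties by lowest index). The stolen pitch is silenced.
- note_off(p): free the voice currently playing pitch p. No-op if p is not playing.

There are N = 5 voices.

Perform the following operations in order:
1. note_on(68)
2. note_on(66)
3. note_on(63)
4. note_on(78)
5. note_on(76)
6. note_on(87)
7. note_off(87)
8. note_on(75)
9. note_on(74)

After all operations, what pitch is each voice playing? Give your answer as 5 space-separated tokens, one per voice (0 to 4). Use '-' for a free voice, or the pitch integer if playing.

Op 1: note_on(68): voice 0 is free -> assigned | voices=[68 - - - -]
Op 2: note_on(66): voice 1 is free -> assigned | voices=[68 66 - - -]
Op 3: note_on(63): voice 2 is free -> assigned | voices=[68 66 63 - -]
Op 4: note_on(78): voice 3 is free -> assigned | voices=[68 66 63 78 -]
Op 5: note_on(76): voice 4 is free -> assigned | voices=[68 66 63 78 76]
Op 6: note_on(87): all voices busy, STEAL voice 0 (pitch 68, oldest) -> assign | voices=[87 66 63 78 76]
Op 7: note_off(87): free voice 0 | voices=[- 66 63 78 76]
Op 8: note_on(75): voice 0 is free -> assigned | voices=[75 66 63 78 76]
Op 9: note_on(74): all voices busy, STEAL voice 1 (pitch 66, oldest) -> assign | voices=[75 74 63 78 76]

Answer: 75 74 63 78 76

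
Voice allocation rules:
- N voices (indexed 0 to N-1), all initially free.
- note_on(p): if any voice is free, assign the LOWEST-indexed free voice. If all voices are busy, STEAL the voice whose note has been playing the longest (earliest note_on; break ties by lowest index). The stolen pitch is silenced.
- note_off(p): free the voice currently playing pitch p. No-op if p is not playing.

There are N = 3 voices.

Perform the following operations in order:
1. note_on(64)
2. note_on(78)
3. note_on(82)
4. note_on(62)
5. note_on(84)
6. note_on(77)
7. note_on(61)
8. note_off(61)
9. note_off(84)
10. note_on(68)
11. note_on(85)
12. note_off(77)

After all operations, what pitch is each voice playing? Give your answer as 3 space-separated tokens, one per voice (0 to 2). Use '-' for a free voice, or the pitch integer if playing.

Op 1: note_on(64): voice 0 is free -> assigned | voices=[64 - -]
Op 2: note_on(78): voice 1 is free -> assigned | voices=[64 78 -]
Op 3: note_on(82): voice 2 is free -> assigned | voices=[64 78 82]
Op 4: note_on(62): all voices busy, STEAL voice 0 (pitch 64, oldest) -> assign | voices=[62 78 82]
Op 5: note_on(84): all voices busy, STEAL voice 1 (pitch 78, oldest) -> assign | voices=[62 84 82]
Op 6: note_on(77): all voices busy, STEAL voice 2 (pitch 82, oldest) -> assign | voices=[62 84 77]
Op 7: note_on(61): all voices busy, STEAL voice 0 (pitch 62, oldest) -> assign | voices=[61 84 77]
Op 8: note_off(61): free voice 0 | voices=[- 84 77]
Op 9: note_off(84): free voice 1 | voices=[- - 77]
Op 10: note_on(68): voice 0 is free -> assigned | voices=[68 - 77]
Op 11: note_on(85): voice 1 is free -> assigned | voices=[68 85 77]
Op 12: note_off(77): free voice 2 | voices=[68 85 -]

Answer: 68 85 -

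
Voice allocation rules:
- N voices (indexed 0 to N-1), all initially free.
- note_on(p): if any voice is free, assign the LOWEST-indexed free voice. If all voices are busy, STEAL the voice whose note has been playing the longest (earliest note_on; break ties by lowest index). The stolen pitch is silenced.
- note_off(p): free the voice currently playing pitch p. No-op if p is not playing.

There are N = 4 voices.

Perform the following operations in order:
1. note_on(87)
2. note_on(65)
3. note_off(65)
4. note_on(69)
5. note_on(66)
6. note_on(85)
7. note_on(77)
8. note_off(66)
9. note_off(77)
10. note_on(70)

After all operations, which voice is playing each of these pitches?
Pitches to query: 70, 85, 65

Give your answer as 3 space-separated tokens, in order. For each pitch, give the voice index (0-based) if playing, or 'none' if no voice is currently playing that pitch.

Answer: 0 3 none

Derivation:
Op 1: note_on(87): voice 0 is free -> assigned | voices=[87 - - -]
Op 2: note_on(65): voice 1 is free -> assigned | voices=[87 65 - -]
Op 3: note_off(65): free voice 1 | voices=[87 - - -]
Op 4: note_on(69): voice 1 is free -> assigned | voices=[87 69 - -]
Op 5: note_on(66): voice 2 is free -> assigned | voices=[87 69 66 -]
Op 6: note_on(85): voice 3 is free -> assigned | voices=[87 69 66 85]
Op 7: note_on(77): all voices busy, STEAL voice 0 (pitch 87, oldest) -> assign | voices=[77 69 66 85]
Op 8: note_off(66): free voice 2 | voices=[77 69 - 85]
Op 9: note_off(77): free voice 0 | voices=[- 69 - 85]
Op 10: note_on(70): voice 0 is free -> assigned | voices=[70 69 - 85]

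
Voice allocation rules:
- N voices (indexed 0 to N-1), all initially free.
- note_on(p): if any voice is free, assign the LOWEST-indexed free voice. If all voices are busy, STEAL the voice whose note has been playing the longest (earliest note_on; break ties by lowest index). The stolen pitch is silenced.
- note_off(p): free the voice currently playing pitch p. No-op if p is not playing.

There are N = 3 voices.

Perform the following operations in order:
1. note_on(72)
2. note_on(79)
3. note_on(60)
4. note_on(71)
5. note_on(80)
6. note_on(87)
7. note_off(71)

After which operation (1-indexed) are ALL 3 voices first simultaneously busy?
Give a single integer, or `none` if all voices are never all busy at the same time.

Op 1: note_on(72): voice 0 is free -> assigned | voices=[72 - -]
Op 2: note_on(79): voice 1 is free -> assigned | voices=[72 79 -]
Op 3: note_on(60): voice 2 is free -> assigned | voices=[72 79 60]
Op 4: note_on(71): all voices busy, STEAL voice 0 (pitch 72, oldest) -> assign | voices=[71 79 60]
Op 5: note_on(80): all voices busy, STEAL voice 1 (pitch 79, oldest) -> assign | voices=[71 80 60]
Op 6: note_on(87): all voices busy, STEAL voice 2 (pitch 60, oldest) -> assign | voices=[71 80 87]
Op 7: note_off(71): free voice 0 | voices=[- 80 87]

Answer: 3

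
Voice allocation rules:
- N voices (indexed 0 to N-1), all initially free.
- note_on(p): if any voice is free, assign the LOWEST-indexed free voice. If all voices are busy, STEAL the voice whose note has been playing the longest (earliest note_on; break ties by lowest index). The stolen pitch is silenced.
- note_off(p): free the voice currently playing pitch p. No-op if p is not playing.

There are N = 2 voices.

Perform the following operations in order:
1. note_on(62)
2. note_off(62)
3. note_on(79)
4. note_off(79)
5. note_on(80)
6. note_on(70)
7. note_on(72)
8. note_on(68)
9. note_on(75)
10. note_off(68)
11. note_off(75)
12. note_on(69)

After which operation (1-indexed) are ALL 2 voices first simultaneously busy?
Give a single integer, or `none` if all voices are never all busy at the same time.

Answer: 6

Derivation:
Op 1: note_on(62): voice 0 is free -> assigned | voices=[62 -]
Op 2: note_off(62): free voice 0 | voices=[- -]
Op 3: note_on(79): voice 0 is free -> assigned | voices=[79 -]
Op 4: note_off(79): free voice 0 | voices=[- -]
Op 5: note_on(80): voice 0 is free -> assigned | voices=[80 -]
Op 6: note_on(70): voice 1 is free -> assigned | voices=[80 70]
Op 7: note_on(72): all voices busy, STEAL voice 0 (pitch 80, oldest) -> assign | voices=[72 70]
Op 8: note_on(68): all voices busy, STEAL voice 1 (pitch 70, oldest) -> assign | voices=[72 68]
Op 9: note_on(75): all voices busy, STEAL voice 0 (pitch 72, oldest) -> assign | voices=[75 68]
Op 10: note_off(68): free voice 1 | voices=[75 -]
Op 11: note_off(75): free voice 0 | voices=[- -]
Op 12: note_on(69): voice 0 is free -> assigned | voices=[69 -]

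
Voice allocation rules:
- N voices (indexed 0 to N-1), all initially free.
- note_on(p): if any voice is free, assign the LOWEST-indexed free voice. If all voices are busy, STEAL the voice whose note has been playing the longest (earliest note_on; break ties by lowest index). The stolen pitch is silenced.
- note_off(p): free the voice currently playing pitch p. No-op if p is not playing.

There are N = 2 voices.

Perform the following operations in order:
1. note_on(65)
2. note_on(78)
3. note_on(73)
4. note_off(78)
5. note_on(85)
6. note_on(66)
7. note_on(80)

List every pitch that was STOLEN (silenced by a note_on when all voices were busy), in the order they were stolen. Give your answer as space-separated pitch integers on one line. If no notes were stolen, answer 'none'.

Answer: 65 73 85

Derivation:
Op 1: note_on(65): voice 0 is free -> assigned | voices=[65 -]
Op 2: note_on(78): voice 1 is free -> assigned | voices=[65 78]
Op 3: note_on(73): all voices busy, STEAL voice 0 (pitch 65, oldest) -> assign | voices=[73 78]
Op 4: note_off(78): free voice 1 | voices=[73 -]
Op 5: note_on(85): voice 1 is free -> assigned | voices=[73 85]
Op 6: note_on(66): all voices busy, STEAL voice 0 (pitch 73, oldest) -> assign | voices=[66 85]
Op 7: note_on(80): all voices busy, STEAL voice 1 (pitch 85, oldest) -> assign | voices=[66 80]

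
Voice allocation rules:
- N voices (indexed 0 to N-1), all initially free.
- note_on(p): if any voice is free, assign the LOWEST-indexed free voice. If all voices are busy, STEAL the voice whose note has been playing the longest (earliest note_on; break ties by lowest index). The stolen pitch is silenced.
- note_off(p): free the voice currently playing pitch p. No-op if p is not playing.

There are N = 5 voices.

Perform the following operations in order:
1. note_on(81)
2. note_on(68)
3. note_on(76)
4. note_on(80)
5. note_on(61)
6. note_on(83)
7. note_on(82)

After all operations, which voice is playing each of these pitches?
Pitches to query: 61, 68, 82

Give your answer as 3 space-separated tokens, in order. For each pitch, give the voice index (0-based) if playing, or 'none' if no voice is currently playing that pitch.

Answer: 4 none 1

Derivation:
Op 1: note_on(81): voice 0 is free -> assigned | voices=[81 - - - -]
Op 2: note_on(68): voice 1 is free -> assigned | voices=[81 68 - - -]
Op 3: note_on(76): voice 2 is free -> assigned | voices=[81 68 76 - -]
Op 4: note_on(80): voice 3 is free -> assigned | voices=[81 68 76 80 -]
Op 5: note_on(61): voice 4 is free -> assigned | voices=[81 68 76 80 61]
Op 6: note_on(83): all voices busy, STEAL voice 0 (pitch 81, oldest) -> assign | voices=[83 68 76 80 61]
Op 7: note_on(82): all voices busy, STEAL voice 1 (pitch 68, oldest) -> assign | voices=[83 82 76 80 61]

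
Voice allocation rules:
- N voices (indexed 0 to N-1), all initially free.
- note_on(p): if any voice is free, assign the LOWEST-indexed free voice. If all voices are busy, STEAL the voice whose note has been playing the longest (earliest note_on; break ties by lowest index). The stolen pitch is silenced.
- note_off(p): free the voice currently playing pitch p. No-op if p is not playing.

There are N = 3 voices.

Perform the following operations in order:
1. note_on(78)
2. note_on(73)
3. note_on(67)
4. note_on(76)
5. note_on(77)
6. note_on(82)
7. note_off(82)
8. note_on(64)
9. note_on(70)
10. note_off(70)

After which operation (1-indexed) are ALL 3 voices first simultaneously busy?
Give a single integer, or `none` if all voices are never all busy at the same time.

Op 1: note_on(78): voice 0 is free -> assigned | voices=[78 - -]
Op 2: note_on(73): voice 1 is free -> assigned | voices=[78 73 -]
Op 3: note_on(67): voice 2 is free -> assigned | voices=[78 73 67]
Op 4: note_on(76): all voices busy, STEAL voice 0 (pitch 78, oldest) -> assign | voices=[76 73 67]
Op 5: note_on(77): all voices busy, STEAL voice 1 (pitch 73, oldest) -> assign | voices=[76 77 67]
Op 6: note_on(82): all voices busy, STEAL voice 2 (pitch 67, oldest) -> assign | voices=[76 77 82]
Op 7: note_off(82): free voice 2 | voices=[76 77 -]
Op 8: note_on(64): voice 2 is free -> assigned | voices=[76 77 64]
Op 9: note_on(70): all voices busy, STEAL voice 0 (pitch 76, oldest) -> assign | voices=[70 77 64]
Op 10: note_off(70): free voice 0 | voices=[- 77 64]

Answer: 3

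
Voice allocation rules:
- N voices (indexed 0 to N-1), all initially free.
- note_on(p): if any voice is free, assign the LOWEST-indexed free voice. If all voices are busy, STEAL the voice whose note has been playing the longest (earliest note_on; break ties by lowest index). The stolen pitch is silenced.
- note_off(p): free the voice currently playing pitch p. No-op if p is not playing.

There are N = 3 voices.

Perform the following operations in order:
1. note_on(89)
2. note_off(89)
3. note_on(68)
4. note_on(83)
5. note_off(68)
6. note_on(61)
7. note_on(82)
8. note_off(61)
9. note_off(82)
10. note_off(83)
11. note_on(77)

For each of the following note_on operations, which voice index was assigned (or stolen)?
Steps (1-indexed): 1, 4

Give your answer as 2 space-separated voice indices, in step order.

Op 1: note_on(89): voice 0 is free -> assigned | voices=[89 - -]
Op 2: note_off(89): free voice 0 | voices=[- - -]
Op 3: note_on(68): voice 0 is free -> assigned | voices=[68 - -]
Op 4: note_on(83): voice 1 is free -> assigned | voices=[68 83 -]
Op 5: note_off(68): free voice 0 | voices=[- 83 -]
Op 6: note_on(61): voice 0 is free -> assigned | voices=[61 83 -]
Op 7: note_on(82): voice 2 is free -> assigned | voices=[61 83 82]
Op 8: note_off(61): free voice 0 | voices=[- 83 82]
Op 9: note_off(82): free voice 2 | voices=[- 83 -]
Op 10: note_off(83): free voice 1 | voices=[- - -]
Op 11: note_on(77): voice 0 is free -> assigned | voices=[77 - -]

Answer: 0 1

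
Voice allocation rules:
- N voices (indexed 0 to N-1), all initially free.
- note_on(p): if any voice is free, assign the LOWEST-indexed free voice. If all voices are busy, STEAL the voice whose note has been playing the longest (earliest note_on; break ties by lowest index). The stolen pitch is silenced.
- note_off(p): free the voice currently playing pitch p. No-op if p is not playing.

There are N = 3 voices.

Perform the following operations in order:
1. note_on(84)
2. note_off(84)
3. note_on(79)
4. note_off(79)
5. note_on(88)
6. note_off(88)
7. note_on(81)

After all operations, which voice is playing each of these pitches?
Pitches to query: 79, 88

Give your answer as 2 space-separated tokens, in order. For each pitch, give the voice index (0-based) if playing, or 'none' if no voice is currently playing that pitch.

Op 1: note_on(84): voice 0 is free -> assigned | voices=[84 - -]
Op 2: note_off(84): free voice 0 | voices=[- - -]
Op 3: note_on(79): voice 0 is free -> assigned | voices=[79 - -]
Op 4: note_off(79): free voice 0 | voices=[- - -]
Op 5: note_on(88): voice 0 is free -> assigned | voices=[88 - -]
Op 6: note_off(88): free voice 0 | voices=[- - -]
Op 7: note_on(81): voice 0 is free -> assigned | voices=[81 - -]

Answer: none none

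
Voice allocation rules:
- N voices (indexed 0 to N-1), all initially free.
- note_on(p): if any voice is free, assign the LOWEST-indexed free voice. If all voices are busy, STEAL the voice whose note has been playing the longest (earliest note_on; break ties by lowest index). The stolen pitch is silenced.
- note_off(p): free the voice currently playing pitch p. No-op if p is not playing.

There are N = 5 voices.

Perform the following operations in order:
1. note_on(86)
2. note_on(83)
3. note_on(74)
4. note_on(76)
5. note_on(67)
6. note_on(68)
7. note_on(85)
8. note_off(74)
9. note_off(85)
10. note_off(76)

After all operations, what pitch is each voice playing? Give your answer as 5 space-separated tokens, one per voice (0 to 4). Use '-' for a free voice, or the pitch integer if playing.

Op 1: note_on(86): voice 0 is free -> assigned | voices=[86 - - - -]
Op 2: note_on(83): voice 1 is free -> assigned | voices=[86 83 - - -]
Op 3: note_on(74): voice 2 is free -> assigned | voices=[86 83 74 - -]
Op 4: note_on(76): voice 3 is free -> assigned | voices=[86 83 74 76 -]
Op 5: note_on(67): voice 4 is free -> assigned | voices=[86 83 74 76 67]
Op 6: note_on(68): all voices busy, STEAL voice 0 (pitch 86, oldest) -> assign | voices=[68 83 74 76 67]
Op 7: note_on(85): all voices busy, STEAL voice 1 (pitch 83, oldest) -> assign | voices=[68 85 74 76 67]
Op 8: note_off(74): free voice 2 | voices=[68 85 - 76 67]
Op 9: note_off(85): free voice 1 | voices=[68 - - 76 67]
Op 10: note_off(76): free voice 3 | voices=[68 - - - 67]

Answer: 68 - - - 67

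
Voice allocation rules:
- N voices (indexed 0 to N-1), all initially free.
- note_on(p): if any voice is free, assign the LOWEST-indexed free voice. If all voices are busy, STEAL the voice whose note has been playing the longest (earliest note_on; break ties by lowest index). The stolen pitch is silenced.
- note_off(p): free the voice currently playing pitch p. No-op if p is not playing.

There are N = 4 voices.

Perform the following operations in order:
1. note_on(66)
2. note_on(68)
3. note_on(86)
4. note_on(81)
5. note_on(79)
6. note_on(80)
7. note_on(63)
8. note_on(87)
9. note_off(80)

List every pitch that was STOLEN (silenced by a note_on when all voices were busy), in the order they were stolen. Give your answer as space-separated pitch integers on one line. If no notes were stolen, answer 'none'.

Op 1: note_on(66): voice 0 is free -> assigned | voices=[66 - - -]
Op 2: note_on(68): voice 1 is free -> assigned | voices=[66 68 - -]
Op 3: note_on(86): voice 2 is free -> assigned | voices=[66 68 86 -]
Op 4: note_on(81): voice 3 is free -> assigned | voices=[66 68 86 81]
Op 5: note_on(79): all voices busy, STEAL voice 0 (pitch 66, oldest) -> assign | voices=[79 68 86 81]
Op 6: note_on(80): all voices busy, STEAL voice 1 (pitch 68, oldest) -> assign | voices=[79 80 86 81]
Op 7: note_on(63): all voices busy, STEAL voice 2 (pitch 86, oldest) -> assign | voices=[79 80 63 81]
Op 8: note_on(87): all voices busy, STEAL voice 3 (pitch 81, oldest) -> assign | voices=[79 80 63 87]
Op 9: note_off(80): free voice 1 | voices=[79 - 63 87]

Answer: 66 68 86 81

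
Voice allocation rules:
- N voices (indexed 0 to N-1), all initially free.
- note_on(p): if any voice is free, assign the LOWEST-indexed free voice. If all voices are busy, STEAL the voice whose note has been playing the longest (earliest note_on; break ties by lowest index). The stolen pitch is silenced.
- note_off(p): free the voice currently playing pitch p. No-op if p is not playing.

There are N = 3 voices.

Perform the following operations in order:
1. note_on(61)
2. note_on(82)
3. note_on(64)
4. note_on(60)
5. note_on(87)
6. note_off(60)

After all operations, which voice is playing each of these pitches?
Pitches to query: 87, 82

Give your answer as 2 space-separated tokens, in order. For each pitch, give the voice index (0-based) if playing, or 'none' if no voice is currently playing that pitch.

Answer: 1 none

Derivation:
Op 1: note_on(61): voice 0 is free -> assigned | voices=[61 - -]
Op 2: note_on(82): voice 1 is free -> assigned | voices=[61 82 -]
Op 3: note_on(64): voice 2 is free -> assigned | voices=[61 82 64]
Op 4: note_on(60): all voices busy, STEAL voice 0 (pitch 61, oldest) -> assign | voices=[60 82 64]
Op 5: note_on(87): all voices busy, STEAL voice 1 (pitch 82, oldest) -> assign | voices=[60 87 64]
Op 6: note_off(60): free voice 0 | voices=[- 87 64]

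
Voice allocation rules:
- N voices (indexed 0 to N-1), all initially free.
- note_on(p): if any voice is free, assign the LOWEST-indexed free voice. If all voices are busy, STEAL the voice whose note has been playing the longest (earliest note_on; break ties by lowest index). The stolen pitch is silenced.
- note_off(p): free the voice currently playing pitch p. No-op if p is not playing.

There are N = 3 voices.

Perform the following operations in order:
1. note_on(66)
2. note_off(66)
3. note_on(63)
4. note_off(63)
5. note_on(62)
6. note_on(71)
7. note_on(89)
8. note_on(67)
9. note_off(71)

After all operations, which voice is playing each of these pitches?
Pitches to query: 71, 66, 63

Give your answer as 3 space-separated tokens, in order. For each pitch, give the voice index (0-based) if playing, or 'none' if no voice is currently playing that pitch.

Answer: none none none

Derivation:
Op 1: note_on(66): voice 0 is free -> assigned | voices=[66 - -]
Op 2: note_off(66): free voice 0 | voices=[- - -]
Op 3: note_on(63): voice 0 is free -> assigned | voices=[63 - -]
Op 4: note_off(63): free voice 0 | voices=[- - -]
Op 5: note_on(62): voice 0 is free -> assigned | voices=[62 - -]
Op 6: note_on(71): voice 1 is free -> assigned | voices=[62 71 -]
Op 7: note_on(89): voice 2 is free -> assigned | voices=[62 71 89]
Op 8: note_on(67): all voices busy, STEAL voice 0 (pitch 62, oldest) -> assign | voices=[67 71 89]
Op 9: note_off(71): free voice 1 | voices=[67 - 89]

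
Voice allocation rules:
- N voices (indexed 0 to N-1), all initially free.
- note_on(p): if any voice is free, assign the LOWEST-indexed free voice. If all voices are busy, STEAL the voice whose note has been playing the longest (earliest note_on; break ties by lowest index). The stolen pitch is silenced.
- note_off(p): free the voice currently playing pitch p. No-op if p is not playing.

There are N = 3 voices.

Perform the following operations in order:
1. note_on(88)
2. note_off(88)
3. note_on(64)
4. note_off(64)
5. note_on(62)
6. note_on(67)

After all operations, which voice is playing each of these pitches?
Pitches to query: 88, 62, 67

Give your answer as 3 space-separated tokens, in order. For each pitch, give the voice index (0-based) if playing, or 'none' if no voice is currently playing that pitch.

Op 1: note_on(88): voice 0 is free -> assigned | voices=[88 - -]
Op 2: note_off(88): free voice 0 | voices=[- - -]
Op 3: note_on(64): voice 0 is free -> assigned | voices=[64 - -]
Op 4: note_off(64): free voice 0 | voices=[- - -]
Op 5: note_on(62): voice 0 is free -> assigned | voices=[62 - -]
Op 6: note_on(67): voice 1 is free -> assigned | voices=[62 67 -]

Answer: none 0 1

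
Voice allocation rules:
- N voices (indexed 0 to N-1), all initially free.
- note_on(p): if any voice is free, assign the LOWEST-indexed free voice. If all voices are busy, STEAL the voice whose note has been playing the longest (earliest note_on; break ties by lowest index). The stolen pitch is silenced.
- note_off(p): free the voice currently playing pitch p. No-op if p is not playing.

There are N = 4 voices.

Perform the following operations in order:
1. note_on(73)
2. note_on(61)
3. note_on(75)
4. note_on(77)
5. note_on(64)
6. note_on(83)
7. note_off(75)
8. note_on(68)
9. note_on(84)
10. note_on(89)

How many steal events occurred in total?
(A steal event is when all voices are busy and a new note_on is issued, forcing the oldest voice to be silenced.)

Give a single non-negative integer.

Answer: 4

Derivation:
Op 1: note_on(73): voice 0 is free -> assigned | voices=[73 - - -]
Op 2: note_on(61): voice 1 is free -> assigned | voices=[73 61 - -]
Op 3: note_on(75): voice 2 is free -> assigned | voices=[73 61 75 -]
Op 4: note_on(77): voice 3 is free -> assigned | voices=[73 61 75 77]
Op 5: note_on(64): all voices busy, STEAL voice 0 (pitch 73, oldest) -> assign | voices=[64 61 75 77]
Op 6: note_on(83): all voices busy, STEAL voice 1 (pitch 61, oldest) -> assign | voices=[64 83 75 77]
Op 7: note_off(75): free voice 2 | voices=[64 83 - 77]
Op 8: note_on(68): voice 2 is free -> assigned | voices=[64 83 68 77]
Op 9: note_on(84): all voices busy, STEAL voice 3 (pitch 77, oldest) -> assign | voices=[64 83 68 84]
Op 10: note_on(89): all voices busy, STEAL voice 0 (pitch 64, oldest) -> assign | voices=[89 83 68 84]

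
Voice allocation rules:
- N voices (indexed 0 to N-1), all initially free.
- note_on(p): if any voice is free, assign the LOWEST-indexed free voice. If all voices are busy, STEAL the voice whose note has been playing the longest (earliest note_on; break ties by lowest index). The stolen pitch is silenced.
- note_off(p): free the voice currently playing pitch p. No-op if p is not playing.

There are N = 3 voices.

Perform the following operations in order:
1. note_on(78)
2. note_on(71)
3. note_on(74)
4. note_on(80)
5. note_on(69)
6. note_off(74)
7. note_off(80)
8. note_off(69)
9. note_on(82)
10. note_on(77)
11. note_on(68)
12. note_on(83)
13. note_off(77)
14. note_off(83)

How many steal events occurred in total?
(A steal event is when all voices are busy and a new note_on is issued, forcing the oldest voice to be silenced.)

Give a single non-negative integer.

Answer: 3

Derivation:
Op 1: note_on(78): voice 0 is free -> assigned | voices=[78 - -]
Op 2: note_on(71): voice 1 is free -> assigned | voices=[78 71 -]
Op 3: note_on(74): voice 2 is free -> assigned | voices=[78 71 74]
Op 4: note_on(80): all voices busy, STEAL voice 0 (pitch 78, oldest) -> assign | voices=[80 71 74]
Op 5: note_on(69): all voices busy, STEAL voice 1 (pitch 71, oldest) -> assign | voices=[80 69 74]
Op 6: note_off(74): free voice 2 | voices=[80 69 -]
Op 7: note_off(80): free voice 0 | voices=[- 69 -]
Op 8: note_off(69): free voice 1 | voices=[- - -]
Op 9: note_on(82): voice 0 is free -> assigned | voices=[82 - -]
Op 10: note_on(77): voice 1 is free -> assigned | voices=[82 77 -]
Op 11: note_on(68): voice 2 is free -> assigned | voices=[82 77 68]
Op 12: note_on(83): all voices busy, STEAL voice 0 (pitch 82, oldest) -> assign | voices=[83 77 68]
Op 13: note_off(77): free voice 1 | voices=[83 - 68]
Op 14: note_off(83): free voice 0 | voices=[- - 68]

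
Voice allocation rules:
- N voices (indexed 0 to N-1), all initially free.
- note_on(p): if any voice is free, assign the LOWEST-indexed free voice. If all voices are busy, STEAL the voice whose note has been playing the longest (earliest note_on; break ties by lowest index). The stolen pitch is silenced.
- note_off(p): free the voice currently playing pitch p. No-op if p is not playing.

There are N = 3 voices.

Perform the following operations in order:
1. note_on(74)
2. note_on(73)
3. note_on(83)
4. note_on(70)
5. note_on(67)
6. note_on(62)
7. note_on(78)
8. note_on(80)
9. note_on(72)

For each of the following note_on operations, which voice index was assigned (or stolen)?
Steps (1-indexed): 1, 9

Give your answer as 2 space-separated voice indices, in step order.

Op 1: note_on(74): voice 0 is free -> assigned | voices=[74 - -]
Op 2: note_on(73): voice 1 is free -> assigned | voices=[74 73 -]
Op 3: note_on(83): voice 2 is free -> assigned | voices=[74 73 83]
Op 4: note_on(70): all voices busy, STEAL voice 0 (pitch 74, oldest) -> assign | voices=[70 73 83]
Op 5: note_on(67): all voices busy, STEAL voice 1 (pitch 73, oldest) -> assign | voices=[70 67 83]
Op 6: note_on(62): all voices busy, STEAL voice 2 (pitch 83, oldest) -> assign | voices=[70 67 62]
Op 7: note_on(78): all voices busy, STEAL voice 0 (pitch 70, oldest) -> assign | voices=[78 67 62]
Op 8: note_on(80): all voices busy, STEAL voice 1 (pitch 67, oldest) -> assign | voices=[78 80 62]
Op 9: note_on(72): all voices busy, STEAL voice 2 (pitch 62, oldest) -> assign | voices=[78 80 72]

Answer: 0 2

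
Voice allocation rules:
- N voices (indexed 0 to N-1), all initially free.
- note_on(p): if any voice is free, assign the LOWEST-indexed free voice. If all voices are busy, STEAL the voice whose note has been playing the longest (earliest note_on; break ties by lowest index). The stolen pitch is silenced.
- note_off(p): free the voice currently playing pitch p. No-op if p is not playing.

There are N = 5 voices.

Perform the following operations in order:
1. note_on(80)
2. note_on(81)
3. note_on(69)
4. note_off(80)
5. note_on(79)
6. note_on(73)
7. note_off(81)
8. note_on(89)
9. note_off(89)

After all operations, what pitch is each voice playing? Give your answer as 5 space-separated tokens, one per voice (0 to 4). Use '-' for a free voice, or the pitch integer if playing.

Answer: 79 - 69 73 -

Derivation:
Op 1: note_on(80): voice 0 is free -> assigned | voices=[80 - - - -]
Op 2: note_on(81): voice 1 is free -> assigned | voices=[80 81 - - -]
Op 3: note_on(69): voice 2 is free -> assigned | voices=[80 81 69 - -]
Op 4: note_off(80): free voice 0 | voices=[- 81 69 - -]
Op 5: note_on(79): voice 0 is free -> assigned | voices=[79 81 69 - -]
Op 6: note_on(73): voice 3 is free -> assigned | voices=[79 81 69 73 -]
Op 7: note_off(81): free voice 1 | voices=[79 - 69 73 -]
Op 8: note_on(89): voice 1 is free -> assigned | voices=[79 89 69 73 -]
Op 9: note_off(89): free voice 1 | voices=[79 - 69 73 -]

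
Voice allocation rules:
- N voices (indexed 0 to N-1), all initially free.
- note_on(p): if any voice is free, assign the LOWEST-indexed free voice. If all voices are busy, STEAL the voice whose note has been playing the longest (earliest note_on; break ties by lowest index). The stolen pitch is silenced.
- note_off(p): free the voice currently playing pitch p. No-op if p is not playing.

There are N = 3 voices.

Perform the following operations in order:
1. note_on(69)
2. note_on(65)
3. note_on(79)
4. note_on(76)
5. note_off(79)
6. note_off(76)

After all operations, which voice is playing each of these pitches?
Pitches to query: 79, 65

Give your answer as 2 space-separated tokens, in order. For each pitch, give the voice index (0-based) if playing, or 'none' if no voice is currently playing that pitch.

Op 1: note_on(69): voice 0 is free -> assigned | voices=[69 - -]
Op 2: note_on(65): voice 1 is free -> assigned | voices=[69 65 -]
Op 3: note_on(79): voice 2 is free -> assigned | voices=[69 65 79]
Op 4: note_on(76): all voices busy, STEAL voice 0 (pitch 69, oldest) -> assign | voices=[76 65 79]
Op 5: note_off(79): free voice 2 | voices=[76 65 -]
Op 6: note_off(76): free voice 0 | voices=[- 65 -]

Answer: none 1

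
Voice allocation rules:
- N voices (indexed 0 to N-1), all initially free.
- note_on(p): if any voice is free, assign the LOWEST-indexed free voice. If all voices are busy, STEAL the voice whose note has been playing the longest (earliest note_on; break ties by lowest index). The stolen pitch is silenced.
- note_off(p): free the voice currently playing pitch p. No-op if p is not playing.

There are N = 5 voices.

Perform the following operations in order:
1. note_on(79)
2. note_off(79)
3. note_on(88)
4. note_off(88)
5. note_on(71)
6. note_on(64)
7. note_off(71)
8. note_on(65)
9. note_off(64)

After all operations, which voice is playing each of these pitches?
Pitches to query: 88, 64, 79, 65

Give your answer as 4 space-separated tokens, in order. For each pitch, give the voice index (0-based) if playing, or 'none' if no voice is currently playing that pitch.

Answer: none none none 0

Derivation:
Op 1: note_on(79): voice 0 is free -> assigned | voices=[79 - - - -]
Op 2: note_off(79): free voice 0 | voices=[- - - - -]
Op 3: note_on(88): voice 0 is free -> assigned | voices=[88 - - - -]
Op 4: note_off(88): free voice 0 | voices=[- - - - -]
Op 5: note_on(71): voice 0 is free -> assigned | voices=[71 - - - -]
Op 6: note_on(64): voice 1 is free -> assigned | voices=[71 64 - - -]
Op 7: note_off(71): free voice 0 | voices=[- 64 - - -]
Op 8: note_on(65): voice 0 is free -> assigned | voices=[65 64 - - -]
Op 9: note_off(64): free voice 1 | voices=[65 - - - -]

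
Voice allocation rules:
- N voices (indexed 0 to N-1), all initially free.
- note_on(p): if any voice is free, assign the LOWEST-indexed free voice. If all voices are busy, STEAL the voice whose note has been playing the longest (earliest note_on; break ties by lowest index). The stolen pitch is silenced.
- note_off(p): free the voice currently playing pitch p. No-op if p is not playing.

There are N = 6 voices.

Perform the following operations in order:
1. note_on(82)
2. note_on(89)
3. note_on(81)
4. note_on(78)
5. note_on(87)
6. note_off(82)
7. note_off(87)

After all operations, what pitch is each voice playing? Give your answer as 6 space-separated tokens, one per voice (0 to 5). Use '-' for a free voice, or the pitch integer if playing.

Answer: - 89 81 78 - -

Derivation:
Op 1: note_on(82): voice 0 is free -> assigned | voices=[82 - - - - -]
Op 2: note_on(89): voice 1 is free -> assigned | voices=[82 89 - - - -]
Op 3: note_on(81): voice 2 is free -> assigned | voices=[82 89 81 - - -]
Op 4: note_on(78): voice 3 is free -> assigned | voices=[82 89 81 78 - -]
Op 5: note_on(87): voice 4 is free -> assigned | voices=[82 89 81 78 87 -]
Op 6: note_off(82): free voice 0 | voices=[- 89 81 78 87 -]
Op 7: note_off(87): free voice 4 | voices=[- 89 81 78 - -]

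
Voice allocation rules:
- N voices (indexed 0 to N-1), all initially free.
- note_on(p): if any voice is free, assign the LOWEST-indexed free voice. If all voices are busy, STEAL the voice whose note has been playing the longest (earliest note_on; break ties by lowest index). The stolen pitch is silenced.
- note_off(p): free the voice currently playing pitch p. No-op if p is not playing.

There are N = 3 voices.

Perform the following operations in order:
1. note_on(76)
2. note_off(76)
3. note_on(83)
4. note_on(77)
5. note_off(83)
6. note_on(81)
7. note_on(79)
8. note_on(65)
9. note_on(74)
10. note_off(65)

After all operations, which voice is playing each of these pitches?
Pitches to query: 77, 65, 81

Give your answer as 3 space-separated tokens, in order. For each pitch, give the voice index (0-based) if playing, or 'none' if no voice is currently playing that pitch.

Answer: none none none

Derivation:
Op 1: note_on(76): voice 0 is free -> assigned | voices=[76 - -]
Op 2: note_off(76): free voice 0 | voices=[- - -]
Op 3: note_on(83): voice 0 is free -> assigned | voices=[83 - -]
Op 4: note_on(77): voice 1 is free -> assigned | voices=[83 77 -]
Op 5: note_off(83): free voice 0 | voices=[- 77 -]
Op 6: note_on(81): voice 0 is free -> assigned | voices=[81 77 -]
Op 7: note_on(79): voice 2 is free -> assigned | voices=[81 77 79]
Op 8: note_on(65): all voices busy, STEAL voice 1 (pitch 77, oldest) -> assign | voices=[81 65 79]
Op 9: note_on(74): all voices busy, STEAL voice 0 (pitch 81, oldest) -> assign | voices=[74 65 79]
Op 10: note_off(65): free voice 1 | voices=[74 - 79]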